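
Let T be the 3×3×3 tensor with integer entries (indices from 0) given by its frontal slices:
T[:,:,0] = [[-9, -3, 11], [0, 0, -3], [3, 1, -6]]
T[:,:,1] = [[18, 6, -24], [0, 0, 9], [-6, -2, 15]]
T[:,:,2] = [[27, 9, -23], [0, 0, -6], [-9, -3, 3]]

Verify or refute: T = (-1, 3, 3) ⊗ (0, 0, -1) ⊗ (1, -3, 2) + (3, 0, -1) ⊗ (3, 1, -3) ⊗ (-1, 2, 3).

Reconstruct entry (0,2,0) from the claimed factors: Σₗ aₗ[0]bₗ[2]cₗ[0] = (-1)·(-1)·(1) + (3)·(-3)·(-1) = 10, but T[0,2,0] = 11. The claim is false.

No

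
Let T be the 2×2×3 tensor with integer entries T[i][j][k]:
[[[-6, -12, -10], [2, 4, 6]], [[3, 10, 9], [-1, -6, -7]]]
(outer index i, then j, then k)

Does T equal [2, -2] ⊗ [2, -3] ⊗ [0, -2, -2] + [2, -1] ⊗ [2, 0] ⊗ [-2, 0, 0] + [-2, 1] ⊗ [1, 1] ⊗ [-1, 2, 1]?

Reconstruct entry (0,1,1) from the claimed factors: Σₗ aₗ[0]bₗ[1]cₗ[1] = (2)·(-3)·(-2) + (2)·(0)·(0) + (-2)·(1)·(2) = 8, but T[0,1,1] = 4. The claim is false.

No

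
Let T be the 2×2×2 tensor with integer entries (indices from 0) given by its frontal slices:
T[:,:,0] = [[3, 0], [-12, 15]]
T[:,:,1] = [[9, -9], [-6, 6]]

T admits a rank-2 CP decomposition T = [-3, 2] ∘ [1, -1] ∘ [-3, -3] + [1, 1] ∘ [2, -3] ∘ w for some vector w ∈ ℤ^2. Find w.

w = [-3, 0]

Subtract the known terms from T to get the rank-1 residual R = [1, 1] ∘ [2, -3] ∘ w, so R[i,j,k] = a[i]·b[j]·w[k]. Pick indices with nonzero a[0]·b[0] = (1)·(2) = 2. Only the fibre through (0,0,·) is needed: R[0,0,:] = T[0,0,:] − Σₗ aₗ[0]bₗ[0]cₗ = [3, 9] − (-3)·(1)·[-3, -3] = [-6, 0]. Then w[k] = R[0,0,k] / 2 for each k, giving w = [-6, 0] / 2 = [-3, 0].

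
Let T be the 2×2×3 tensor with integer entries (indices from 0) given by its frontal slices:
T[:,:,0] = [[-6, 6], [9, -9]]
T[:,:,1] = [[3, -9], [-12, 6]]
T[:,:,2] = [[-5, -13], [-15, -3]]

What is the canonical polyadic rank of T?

2

Lower bound: in the mode-1 unfolding of T (rows indexed by i, columns by (j,k)) the 2×2 minor on rows i ∈ {0, 1}, columns (j,k) ∈ {(0,0), (0,1)} is det [[-6, 3], [9, -12]] = 45 ≠ 0, so that unfolding has rank ≥ 2 and hence rank(T) ≥ 2 (CP rank is at least every unfolding rank, though it can be larger).
Upper bound: with S_k = T[:,:,k], the two rank-1 terms a₁b₁ᵀ, a₂b₂ᵀ are the rank-1 members of the pencil x·S₀ + y·S₁.
det(x·S₀ + y·S₁) is 90·xy − 90·y² = 90·(x − y)(y), vanishing at (x:y) = (1:1) and (1:0).
M₁ = S₀ + S₁ = [[-3, -3], [-3, -3]] = (-3)·[1, 1][1, 1]ᵀ and M₂ = S₀ = [[-6, 6], [9, -9]] = (-3)·[2, -3][1, -1]ᵀ, so take a₁ = [1, 1], b₁ = [1, 1], a₂ = [2, -3], b₂ = [1, -1].
Each slice is an integer combination of E₁ = a₁b₁ᵀ and E₂ = a₂b₂ᵀ: S₀ = −3·E₂, S₁ = −3·E₁ + 3·E₂, S₂ = −9·E₁ + 2·E₂; reading off coefficients, c₁ = [0, -3, -9] and c₂ = [-3, 3, 2].
Hence T = [1, 1] ⊗ [1, 1] ⊗ [0, -3, -9] + [2, -3] ⊗ [1, -1] ⊗ [-3, 3, 2], so rank(T) ≤ 2.
These bounds meet, so rank(T) = 2.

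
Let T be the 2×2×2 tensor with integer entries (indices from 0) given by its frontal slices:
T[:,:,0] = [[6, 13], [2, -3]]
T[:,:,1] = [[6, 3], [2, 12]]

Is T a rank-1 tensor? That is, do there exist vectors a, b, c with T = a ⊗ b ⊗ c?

No

The mode-1 unfolding of T (rows indexed by i, columns by (j,k) = (0,0), (0,1), (1,0), (1,1)) is [[6, 6, 13, 3], [2, 2, -3, 12]].
There the 2×2 minor on rows i ∈ {0, 1}, columns (j,k) ∈ {(0,0), (1,0)} is det [[6, 13], [2, -3]] = -44 ≠ 0, so this unfolding has rank ≥ 2; CP rank is at least every unfolding rank, so rank(T) ≥ 2.
In particular rank(T) ≥ 2 > 1, so T is not rank-1.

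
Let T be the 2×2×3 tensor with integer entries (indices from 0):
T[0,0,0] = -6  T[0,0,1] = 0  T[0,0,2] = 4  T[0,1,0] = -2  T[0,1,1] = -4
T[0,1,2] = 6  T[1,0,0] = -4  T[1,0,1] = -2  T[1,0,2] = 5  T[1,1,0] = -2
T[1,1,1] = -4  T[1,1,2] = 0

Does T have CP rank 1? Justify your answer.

The mode-3 unfolding of T (rows indexed by k, columns by (i,j) = (0,0), (0,1), (1,0), (1,1)) is [[-6, -2, -4, -2], [0, -4, -2, -4], [4, 6, 5, 0]].
There the 3×3 minor on rows k ∈ {0, 1, 2}, columns (i,j) ∈ {(0,0), (0,1), (1,1)} is det [[-6, -2, -2], [0, -4, -4], [4, 6, 0]] = -144 ≠ 0, so this unfolding has rank ≥ 3; CP rank is at least every unfolding rank, so rank(T) ≥ 3.
In particular rank(T) ≥ 3 > 1, so T is not rank-1.

No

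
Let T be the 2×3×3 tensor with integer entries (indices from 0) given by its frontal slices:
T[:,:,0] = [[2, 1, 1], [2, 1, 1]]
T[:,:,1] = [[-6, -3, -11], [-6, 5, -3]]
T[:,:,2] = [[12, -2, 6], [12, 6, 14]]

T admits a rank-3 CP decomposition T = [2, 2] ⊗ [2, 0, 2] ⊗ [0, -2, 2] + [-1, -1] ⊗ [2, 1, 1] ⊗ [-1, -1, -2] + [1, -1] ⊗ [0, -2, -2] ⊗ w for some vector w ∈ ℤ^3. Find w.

w = [0, 2, 2]

Subtract the known terms from T to get the rank-1 residual R = [1, -1] ⊗ [0, -2, -2] ⊗ w, so R[i,j,k] = a[i]·b[j]·w[k]. Pick indices with nonzero a[0]·b[1] = (1)·(-2) = -2. Only the fibre through (0,1,·) is needed: R[0,1,:] = T[0,1,:] − Σₗ aₗ[0]bₗ[1]cₗ = [1, -3, -2] − (2)·(0)·[0, -2, 2] − (-1)·(1)·[-1, -1, -2] = [0, -4, -4]. Then w[k] = R[0,1,k] / -2 for each k, giving w = [0, -4, -4] / -2 = [0, 2, 2].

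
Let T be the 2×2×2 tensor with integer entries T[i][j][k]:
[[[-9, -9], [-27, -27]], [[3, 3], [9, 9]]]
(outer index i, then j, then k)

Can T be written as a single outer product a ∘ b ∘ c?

If T = a ∘ b ∘ c then every fibre of T is a multiple of the corresponding factor, so read the factors off the fibres through the nonzero entry T[0,0,0] = -9.
The mode-1 fibre T[:,0,0] = [-9, 3] gives a = (3, -1) (primitive direction); the mode-2 fibre T[0,:,0] = [-9, -27] gives b = (1, 3); then c[k] = T[0,0,k] / (a[0]·b[0]) = [-9, -9] / 3 = (-3, -3).
Expanding (3, -1) ∘ (1, 3) ∘ (-3, -3) reproduces all 8 entries of T, so T = (3, -1) ∘ (1, 3) ∘ (-3, -3) and rank(T) ≤ 1.
Equivalently every frontal slice T[:,:,k] is c[k] times the rank-1 matrix (3, -1) ∘ (1, 3). So T has rank 1 (it is nonzero).

Yes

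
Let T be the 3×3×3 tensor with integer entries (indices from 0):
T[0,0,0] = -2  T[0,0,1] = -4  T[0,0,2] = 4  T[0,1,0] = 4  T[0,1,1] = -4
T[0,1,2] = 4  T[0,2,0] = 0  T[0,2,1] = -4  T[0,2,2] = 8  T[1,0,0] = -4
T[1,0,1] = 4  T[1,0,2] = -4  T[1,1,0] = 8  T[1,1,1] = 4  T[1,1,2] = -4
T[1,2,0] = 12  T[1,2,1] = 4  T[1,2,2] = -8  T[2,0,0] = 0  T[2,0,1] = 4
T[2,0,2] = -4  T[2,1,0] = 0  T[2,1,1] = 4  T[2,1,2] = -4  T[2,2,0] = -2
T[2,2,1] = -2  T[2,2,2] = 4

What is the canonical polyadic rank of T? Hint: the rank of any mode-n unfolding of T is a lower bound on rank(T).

3

Lower bound: the mode-2 unfolding of T (rows indexed by j, columns by (i,k) = (0,0), (0,1), (0,2), (1,0), (1,1), (1,2), (2,0), (2,1), (2,2)) is [[-2, -4, 4, -4, 4, -4, 0, 4, -4], [4, -4, 4, 8, 4, -4, 0, 4, -4], [0, -4, 8, 12, 4, -8, -2, -2, 4]].
There the 3×3 minor on rows j ∈ {0, 1, 2}, columns (i,k) ∈ {(0,0), (0,1), (0,2)} is det [[-2, -4, 4], [4, -4, 4], [0, -4, 8]] = 96 ≠ 0, so this unfolding has rank ≥ 3; CP rank is at least every unfolding rank, so rank(T) ≥ 3. (This is only a lower bound: in general the CP rank may exceed every unfolding rank, so we still need to exhibit 3 rank-1 terms summing to T.)
Upper bound: T is a sum of 3 rank-1 terms, T = (1, -1, -1) ⊗ (1, 1, 0) ⊗ (0, -4, 4) + (1, 2, 0) ⊗ (1, -2, -2) ⊗ (-2, 0, 0) + (2, -2, 1) ⊗ (0, 0, 1) ⊗ (-2, -2, 4) (one valid choice — decompositions are not unique — normalised so each a, b is primitive with positive first nonzero entry; check it by expanding all entries), so rank(T) ≤ 3.
These bounds meet, so rank(T) = 3.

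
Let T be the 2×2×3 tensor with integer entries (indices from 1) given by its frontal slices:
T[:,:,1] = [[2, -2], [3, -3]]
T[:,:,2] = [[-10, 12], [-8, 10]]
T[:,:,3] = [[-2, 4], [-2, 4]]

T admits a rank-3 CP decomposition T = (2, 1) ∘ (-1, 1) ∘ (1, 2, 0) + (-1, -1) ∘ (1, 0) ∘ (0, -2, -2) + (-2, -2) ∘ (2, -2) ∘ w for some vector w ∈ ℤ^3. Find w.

w = (-1, 2, 1)

Subtract the known terms from T to get the rank-1 residual R = (-2, -2) ∘ (2, -2) ∘ w, so R[i,j,k] = a[i]·b[j]·w[k]. Pick indices with nonzero a[1]·b[1] = (-2)·(2) = -4. Only the fibre through (1,1,·) is needed: R[1,1,:] = T[1,1,:] − Σₗ aₗ[1]bₗ[1]cₗ = [2, -10, -2] − (2)·(-1)·(1, 2, 0) − (-1)·(1)·(0, -2, -2) = [4, -8, -4]. Then w[k] = R[1,1,k] / -4 for each k, giving w = [4, -8, -4] / -4 = (-1, 2, 1).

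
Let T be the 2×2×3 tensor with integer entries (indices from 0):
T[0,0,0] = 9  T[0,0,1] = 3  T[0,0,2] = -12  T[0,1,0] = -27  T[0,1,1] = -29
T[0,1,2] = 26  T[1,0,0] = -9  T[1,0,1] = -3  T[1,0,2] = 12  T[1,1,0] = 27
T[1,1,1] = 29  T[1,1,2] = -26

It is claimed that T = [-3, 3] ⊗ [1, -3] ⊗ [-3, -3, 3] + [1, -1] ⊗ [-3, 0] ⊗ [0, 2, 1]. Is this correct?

Reconstruct entry (0,1,1) from the claimed factors: Σₗ aₗ[0]bₗ[1]cₗ[1] = (-3)·(-3)·(-3) + (1)·(0)·(2) = -27, but T[0,1,1] = -29. The claim is false.

No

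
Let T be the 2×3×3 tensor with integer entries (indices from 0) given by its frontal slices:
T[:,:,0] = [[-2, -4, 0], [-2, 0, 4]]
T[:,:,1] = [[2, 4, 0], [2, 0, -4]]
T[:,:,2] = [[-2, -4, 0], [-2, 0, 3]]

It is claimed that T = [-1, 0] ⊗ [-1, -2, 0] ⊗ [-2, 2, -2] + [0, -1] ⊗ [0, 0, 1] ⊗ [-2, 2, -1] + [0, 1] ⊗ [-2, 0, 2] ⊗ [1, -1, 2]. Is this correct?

Reconstruct entry (1,0,2) from the claimed factors: Σₗ aₗ[1]bₗ[0]cₗ[2] = (0)·(-1)·(-2) + (-1)·(0)·(-1) + (1)·(-2)·(2) = -4, but T[1,0,2] = -2. The claim is false.

No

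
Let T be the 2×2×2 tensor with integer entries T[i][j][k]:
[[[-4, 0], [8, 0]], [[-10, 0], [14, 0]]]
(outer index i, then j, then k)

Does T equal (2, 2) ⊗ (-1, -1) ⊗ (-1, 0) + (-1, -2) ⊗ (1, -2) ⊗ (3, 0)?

No

Reconstruct entry (0,0,0) from the claimed factors: Σₗ aₗ[0]bₗ[0]cₗ[0] = (2)·(-1)·(-1) + (-1)·(1)·(3) = -1, but T[0,0,0] = -4. The claim is false.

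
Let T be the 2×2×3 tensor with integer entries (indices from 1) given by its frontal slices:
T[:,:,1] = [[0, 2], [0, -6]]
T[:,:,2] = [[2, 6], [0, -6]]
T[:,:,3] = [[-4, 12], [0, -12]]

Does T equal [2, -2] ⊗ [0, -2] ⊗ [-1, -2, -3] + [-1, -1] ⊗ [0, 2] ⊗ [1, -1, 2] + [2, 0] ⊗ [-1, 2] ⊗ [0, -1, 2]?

Reconstruct entry (1,2,3) from the claimed factors: Σₗ aₗ[1]bₗ[2]cₗ[3] = (2)·(-2)·(-3) + (-1)·(2)·(2) + (2)·(2)·(2) = 16, but T[1,2,3] = 12. The claim is false.

No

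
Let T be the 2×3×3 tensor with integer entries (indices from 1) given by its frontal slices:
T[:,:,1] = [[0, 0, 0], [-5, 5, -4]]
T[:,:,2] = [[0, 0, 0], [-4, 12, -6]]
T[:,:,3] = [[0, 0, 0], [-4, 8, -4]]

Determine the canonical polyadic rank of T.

3

Lower bound: the mode-3 unfolding of T (rows indexed by k, columns by (i,j) = (1,1), (1,2), (1,3), (2,1), (2,2), (2,3)) is [[0, 0, 0, -5, 5, -4], [0, 0, 0, -4, 12, -6], [0, 0, 0, -4, 8, -4]].
There the 3×3 minor on rows k ∈ {1, 2, 3}, columns (i,j) ∈ {(2,1), (2,2), (2,3)} is det [[-5, 5, -4], [-4, 12, -6], [-4, 8, -4]] = -24 ≠ 0, so this unfolding has rank ≥ 3; CP rank is at least every unfolding rank, so rank(T) ≥ 3. (Unfolding ranks only ever bound the CP rank from below — rank(T) can be strictly larger than all of them — so the matching upper bound has to come from an explicit 3-term decomposition.)
Upper bound: T is a sum of 3 rank-1 terms, T = [0, 1] ⊗ [0, 2, -1] ⊗ [-2, 2, 0] + [0, 1] ⊗ [1, -2, 1] ⊗ [-4, -4, -4] + [0, 1] ⊗ [1, -1, 2] ⊗ [-1, 0, 0] (one valid choice — decompositions are not unique — normalised so each a, b is primitive with positive first nonzero entry; check it by expanding all entries), so rank(T) ≤ 3.
These bounds meet, so rank(T) = 3.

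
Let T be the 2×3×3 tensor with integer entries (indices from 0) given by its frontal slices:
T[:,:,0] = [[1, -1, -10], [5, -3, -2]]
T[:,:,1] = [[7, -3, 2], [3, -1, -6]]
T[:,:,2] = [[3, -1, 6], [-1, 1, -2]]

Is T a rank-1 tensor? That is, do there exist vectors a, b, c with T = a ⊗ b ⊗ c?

The mode-2 unfolding of T (rows indexed by j, columns by (i,k) = (0,0), (0,1), (0,2), (1,0), (1,1), (1,2)) is [[1, 7, 3, 5, 3, -1], [-1, -3, -1, -3, -1, 1], [-10, 2, 6, -2, -6, -2]].
There the 3×3 minor on rows j ∈ {0, 1, 2}, columns (i,k) ∈ {(0,0), (0,1), (1,0)} is det [[1, 7, 5], [-1, -3, -3], [-10, 2, -2]] = 48 ≠ 0, so this unfolding has rank ≥ 3; CP rank is at least every unfolding rank, so rank(T) ≥ 3.
In particular rank(T) ≥ 3 > 1, so T is not rank-1.

No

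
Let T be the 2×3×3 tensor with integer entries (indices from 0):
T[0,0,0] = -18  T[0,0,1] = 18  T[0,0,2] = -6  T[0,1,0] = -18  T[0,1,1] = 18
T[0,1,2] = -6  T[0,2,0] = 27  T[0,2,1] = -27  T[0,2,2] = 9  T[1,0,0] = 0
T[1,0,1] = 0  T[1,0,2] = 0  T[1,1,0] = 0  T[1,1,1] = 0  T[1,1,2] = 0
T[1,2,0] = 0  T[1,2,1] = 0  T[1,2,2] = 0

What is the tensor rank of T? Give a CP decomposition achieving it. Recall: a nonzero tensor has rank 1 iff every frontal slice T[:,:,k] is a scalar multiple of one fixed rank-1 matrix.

rank(T) = 1

Lower bound: T ≠ 0 (e.g. T[0,0,0] = -18), so rank(T) ≥ 1.
Upper bound: if T = a (x) b (x) c then every fibre of T is a multiple of the corresponding factor, so read the factors off the fibres through the nonzero entry T[0,0,0] = -18.
The mode-1 fibre T[:,0,0] = [-18, 0] gives a = [1, 0] (primitive direction); the mode-2 fibre T[0,:,0] = [-18, -18, 27] gives b = [2, 2, -3]; then c[k] = T[0,0,k] / (a[0]·b[0]) = [-18, 18, -6] / 2 = [-9, 9, -3].
Expanding [1, 0] (x) [2, 2, -3] (x) [-9, 9, -3] reproduces all 18 entries of T, so T = [1, 0] (x) [2, 2, -3] (x) [-9, 9, -3] and rank(T) ≤ 1.
These bounds meet, so rank(T) = 1.
Check entry T[0,2,0] = 27: (1)·(-3)·(-9) = 27.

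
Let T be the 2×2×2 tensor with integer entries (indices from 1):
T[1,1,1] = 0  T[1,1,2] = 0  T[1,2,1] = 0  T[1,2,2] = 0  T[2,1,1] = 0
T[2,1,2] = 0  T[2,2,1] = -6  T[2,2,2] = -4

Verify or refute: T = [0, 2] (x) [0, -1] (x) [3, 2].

Reconstruct entrywise from the claimed factors. For example, T[1,1,1] = 0 and Σₗ aₗ[1]bₗ[1]cₗ[1] = (0)·(0)·(3) = 0; checking all 8 entries, every one matches. The claim holds.

Yes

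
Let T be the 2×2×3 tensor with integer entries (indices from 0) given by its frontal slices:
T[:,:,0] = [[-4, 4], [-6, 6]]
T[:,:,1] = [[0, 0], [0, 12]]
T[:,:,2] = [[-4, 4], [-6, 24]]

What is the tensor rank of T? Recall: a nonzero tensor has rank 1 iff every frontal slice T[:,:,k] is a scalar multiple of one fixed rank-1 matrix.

2

Lower bound: the mode-1 unfolding of T (rows indexed by i, columns by (j,k) = (0,0), (0,1), (0,2), (1,0), (1,1), (1,2)) is [[-4, 0, -4, 4, 0, 4], [-6, 0, -6, 6, 12, 24]].
There the 2×2 minor on rows i ∈ {0, 1}, columns (j,k) ∈ {(0,0), (1,1)} is det [[-4, 0], [-6, 12]] = -48 ≠ 0, so this unfolding has rank ≥ 2; CP rank is at least every unfolding rank, so rank(T) ≥ 2. (Unfolding ranks only ever bound the CP rank from below — rank(T) can be strictly larger than all of them — so the matching upper bound has to come from an explicit 2-term decomposition.)
Upper bound — finding two terms. Write S_k = T[:,:,k] for the frontal slices: S₀ = [[-4, 4], [-6, 6]], S₁ = [[0, 0], [0, 12]], S₂ = [[-4, 4], [-6, 24]].
If T = a₁ ∘ b₁ ∘ c₁ + a₂ ∘ b₂ ∘ c₂ then each S_k = c₁[k]·a₁b₁ᵀ + c₂[k]·a₂b₂ᵀ. S₀ and S₁ are linearly independent, so a₁b₁ᵀ and a₂b₂ᵀ must span the same plane of matrices: they are the rank-1 matrices of the form x·S₀ + y·S₁.
det(x·S₀ + y·S₁) is −48·xy = (-48)·(y)(x), vanishing at (x:y) = (1:0) and (0:1).
M₁ = S₀ = [[-4, 4], [-6, 6]] = (-2)·(2, 3)(1, -1)ᵀ and M₂ = S₁ = [[0, 0], [0, 12]] = 12·(0, 1)(0, 1)ᵀ, so take a₁ = (2, 3), b₁ = (1, -1), a₂ = (0, 1), b₂ = (0, 1).
Each slice is an integer combination of E₁ = a₁b₁ᵀ and E₂ = a₂b₂ᵀ: S₀ = −2·E₁, S₁ = 12·E₂, S₂ = −2·E₁ + 18·E₂; reading off coefficients, c₁ = (-2, 0, -2) and c₂ = (0, 12, 18).
Hence T = (2, 3) ∘ (1, -1) ∘ (-2, 0, -2) + (0, 1) ∘ (0, 1) ∘ (0, 12, 18), so rank(T) ≤ 2.
These bounds meet, so rank(T) = 2.
Check entry T[1,1,2] = 24: (3)·(-1)·(-2) + (1)·(1)·(18) = 24.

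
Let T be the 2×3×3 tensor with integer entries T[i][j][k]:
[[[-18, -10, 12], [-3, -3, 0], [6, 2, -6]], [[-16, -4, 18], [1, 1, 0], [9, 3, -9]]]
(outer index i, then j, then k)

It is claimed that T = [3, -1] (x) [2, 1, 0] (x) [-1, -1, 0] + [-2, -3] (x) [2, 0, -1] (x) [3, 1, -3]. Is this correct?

Yes

Reconstruct entrywise from the claimed factors. For example, T[0,0,1] = -10 and Σₗ aₗ[0]bₗ[0]cₗ[1] = (3)·(2)·(-1) + (-2)·(2)·(1) = -10; checking all 18 entries, every one matches. The claim holds.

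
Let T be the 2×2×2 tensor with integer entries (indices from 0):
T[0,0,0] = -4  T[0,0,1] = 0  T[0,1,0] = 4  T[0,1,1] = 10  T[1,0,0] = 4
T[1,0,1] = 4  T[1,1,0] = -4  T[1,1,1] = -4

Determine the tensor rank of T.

Lower bound: the mode-3 unfolding of T (rows indexed by k, columns by (i,j) = (0,0), (0,1), (1,0), (1,1)) is [[-4, 4, 4, -4], [0, 10, 4, -4]].
There the 2×2 minor on rows k ∈ {0, 1}, columns (i,j) ∈ {(0,0), (0,1)} is det [[-4, 4], [0, 10]] = -40 ≠ 0, so this unfolding has rank ≥ 2; CP rank is at least every unfolding rank, so rank(T) ≥ 2. (This is only a lower bound: in general the CP rank may exceed every unfolding rank, so we still need to exhibit 2 rank-1 terms summing to T.)
Upper bound — finding two terms. Write S_k = T[:,:,k] for the frontal slices: S₀ = [[-4, 4], [4, -4]], S₁ = [[0, 10], [4, -4]].
If T = a₁ ⊗ b₁ ⊗ c₁ + a₂ ⊗ b₂ ⊗ c₂ then each S_k = c₁[k]·a₁b₁ᵀ + c₂[k]·a₂b₂ᵀ. S₀ and S₁ are linearly independent, so a₁b₁ᵀ and a₂b₂ᵀ must span the same plane of matrices: they are the rank-1 matrices of the form x·S₀ + y·S₁.
det(x·S₀ + y·S₁) is −40·xy − 40·y² = (-40)·(y)(x + y), vanishing at (x:y) = (1:0) and (1:-1).
M₁ = S₀ = [[-4, 4], [4, -4]] = (-4)·(1, -1)(1, -1)ᵀ and M₂ = S₀ − S₁ = [[-4, -6], [0, 0]] = (-2)·(1, 0)(2, 3)ᵀ, so take a₁ = (1, -1), b₁ = (1, -1), a₂ = (1, 0), b₂ = (2, 3).
Each slice is an integer combination of E₁ = a₁b₁ᵀ and E₂ = a₂b₂ᵀ: S₀ = −4·E₁, S₁ = −4·E₁ + 2·E₂; reading off coefficients, c₁ = (-4, -4) and c₂ = (0, 2).
Hence T = (1, -1) ⊗ (1, -1) ⊗ (-4, -4) + (1, 0) ⊗ (2, 3) ⊗ (0, 2), so rank(T) ≤ 2.
These bounds meet, so rank(T) = 2.

2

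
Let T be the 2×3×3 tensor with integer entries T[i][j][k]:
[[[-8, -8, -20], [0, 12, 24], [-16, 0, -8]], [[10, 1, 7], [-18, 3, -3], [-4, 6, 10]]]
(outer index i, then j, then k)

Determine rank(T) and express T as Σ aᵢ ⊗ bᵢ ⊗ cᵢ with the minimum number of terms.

Lower bound: the mode-3 unfolding of T (rows indexed by k, columns by (i,j) = (0,0), (0,1), (0,2), (1,0), (1,1), (1,2)) is [[-8, 0, -16, 10, -18, -4], [-8, 12, 0, 1, 3, 6], [-20, 24, -8, 7, -3, 10]].
There the 2×2 minor on rows k ∈ {0, 1}, columns (i,j) ∈ {(0,0), (0,1)} is det [[-8, 0], [-8, 12]] = -96 ≠ 0, so this unfolding has rank ≥ 2; CP rank is at least every unfolding rank, so rank(T) ≥ 2. (Unfolding ranks only ever bound the CP rank from below — rank(T) can be strictly larger than all of them — so the matching upper bound has to come from an explicit 2-term decomposition.)
Upper bound — finding two terms. Write S_k = T[:,:,k] for the frontal slices: S₀ = [[-8, 0, -16], [10, -18, -4]], S₁ = [[-8, 12, 0], [1, 3, 6]], S₂ = [[-20, 24, -8], [7, -3, 10]].
If T = a₁ ⊗ b₁ ⊗ c₁ + a₂ ⊗ b₂ ⊗ c₂ then each S_k = c₁[k]·a₁b₁ᵀ + c₂[k]·a₂b₂ᵀ. S₀ and S₁ are linearly independent, so a₁b₁ᵀ and a₂b₂ᵀ must span the same plane of matrices: they are the rank-1 matrices of the form x·S₀ + y·S₁.
The 2×2 minor of x·S₀ + y·S₁ on rows {0,1}, columns {0,1} is 144·x² − 36·y² = 36·(2·x − y)(2·x + y), vanishing at (x:y) = (1:2) and (1:-2).
M₁ = S₀ + 2·S₁ = [[-24, 24, -16], [12, -12, 8]] = (-4)·[2, -1][3, -3, 2]ᵀ and M₂ = S₀ − 2·S₁ = [[8, -24, -16], [8, -24, -16]] = 8·[1, 1][1, -3, -2]ᵀ, so take a₁ = [2, -1], b₁ = [3, -3, 2], a₂ = [1, 1], b₂ = [1, -3, -2].
Each slice is an integer combination of E₁ = a₁b₁ᵀ and E₂ = a₂b₂ᵀ: S₀ = −2·E₁ + 4·E₂, S₁ = −E₁ − 2·E₂, S₂ = −3·E₁ − 2·E₂; reading off coefficients, c₁ = [-2, -1, -3] and c₂ = [4, -2, -2].
Hence T = [2, -1] ⊗ [3, -3, 2] ⊗ [-2, -1, -3] + [1, 1] ⊗ [1, -3, -2] ⊗ [4, -2, -2], so rank(T) ≤ 2.
These bounds meet, so rank(T) = 2.
Check entry T[1,0,0] = 10: (-1)·(3)·(-2) + (1)·(1)·(4) = 10.

rank(T) = 2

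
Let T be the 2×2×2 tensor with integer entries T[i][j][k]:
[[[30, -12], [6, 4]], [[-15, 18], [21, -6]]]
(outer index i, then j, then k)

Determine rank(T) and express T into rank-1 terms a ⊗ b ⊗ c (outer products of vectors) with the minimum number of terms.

rank(T) = 2

Lower bound: the mode-3 unfolding of T (rows indexed by k, columns by (i,j) = (0,0), (0,1), (1,0), (1,1)) is [[30, 6, -15, 21], [-12, 4, 18, -6]].
There the 2×2 minor on rows k ∈ {0, 1}, columns (i,j) ∈ {(0,0), (0,1)} is det [[30, 6], [-12, 4]] = 192 ≠ 0, so this unfolding has rank ≥ 2; CP rank is at least every unfolding rank, so rank(T) ≥ 2. (Unfolding ranks only ever bound the CP rank from below — rank(T) can be strictly larger than all of them — so the matching upper bound has to come from an explicit 2-term decomposition.)
Upper bound — finding two terms. Write S_k = T[:,:,k] for the frontal slices: S₀ = [[30, 6], [-15, 21]], S₁ = [[-12, 4], [18, -6]].
If T = a₁ ⊗ b₁ ⊗ c₁ + a₂ ⊗ b₂ ⊗ c₂ then each S_k = c₁[k]·a₁b₁ᵀ + c₂[k]·a₂b₂ᵀ. S₀ and S₁ are linearly independent, so a₁b₁ᵀ and a₂b₂ᵀ must span the same plane of matrices: they are the rank-1 matrices of the form x·S₀ + y·S₁.
det(x·S₀ + y·S₁) is 720·x² − 480·xy = 240·(3·x − 2·y)(x), vanishing at (x:y) = (2:3) and (0:1).
M₁ = 2·S₀ + 3·S₁ = [[24, 24], [24, 24]] = 24·[1, 1][1, 1]ᵀ and M₂ = S₁ = [[-12, 4], [18, -6]] = (-2)·[2, -3][3, -1]ᵀ, so take a₁ = [1, 1], b₁ = [1, 1], a₂ = [2, -3], b₂ = [3, -1].
Each slice is an integer combination of E₁ = a₁b₁ᵀ and E₂ = a₂b₂ᵀ: S₀ = 12·E₁ + 3·E₂, S₁ = −2·E₂; reading off coefficients, c₁ = [12, 0] and c₂ = [3, -2].
Hence T = [1, 1] ⊗ [1, 1] ⊗ [12, 0] + [2, -3] ⊗ [3, -1] ⊗ [3, -2], so rank(T) ≤ 2.
These bounds meet, so rank(T) = 2.
Check entry T[0,0,1] = -12: (1)·(1)·(0) + (2)·(3)·(-2) = -12.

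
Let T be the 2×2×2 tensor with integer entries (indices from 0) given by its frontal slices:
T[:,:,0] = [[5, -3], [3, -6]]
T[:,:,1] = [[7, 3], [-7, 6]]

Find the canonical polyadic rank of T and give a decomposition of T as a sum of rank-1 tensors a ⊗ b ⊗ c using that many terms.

Lower bound: the mode-3 unfolding of T (rows indexed by k, columns by (i,j) = (0,0), (0,1), (1,0), (1,1)) is [[5, -3, 3, -6], [7, 3, -7, 6]].
There the 2×2 minor on rows k ∈ {0, 1}, columns (i,j) ∈ {(0,0), (0,1)} is det [[5, -3], [7, 3]] = 36 ≠ 0, so this unfolding has rank ≥ 2; CP rank is at least every unfolding rank, so rank(T) ≥ 2. (Flattening ranks never certify an upper bound on CP rank; for that we must actually write T with 2 rank-1 terms.)
Upper bound — finding two terms. Write S_k = T[:,:,k] for the frontal slices: S₀ = [[5, -3], [3, -6]], S₁ = [[7, 3], [-7, 6]].
If T = a₁ ⊗ b₁ ⊗ c₁ + a₂ ⊗ b₂ ⊗ c₂ then each S_k = c₁[k]·a₁b₁ᵀ + c₂[k]·a₂b₂ᵀ. S₀ and S₁ are linearly independent, so a₁b₁ᵀ and a₂b₂ᵀ must span the same plane of matrices: they are the rank-1 matrices of the form x·S₀ + y·S₁.
det(x·S₀ + y·S₁) is −21·x² − 42·xy + 63·y² = (-21)·(x + 3·y)(x − y), vanishing at (x:y) = (3:-1) and (1:1).
M₁ = 3·S₀ − S₁ = [[8, -12], [16, -24]] = 4·[1, 2][2, -3]ᵀ and M₂ = S₀ + S₁ = [[12, 0], [-4, 0]] = 4·[3, -1][1, 0]ᵀ, so take a₁ = [1, 2], b₁ = [2, -3], a₂ = [3, -1], b₂ = [1, 0].
Each slice is an integer combination of E₁ = a₁b₁ᵀ and E₂ = a₂b₂ᵀ: S₀ = E₁ + E₂, S₁ = −E₁ + 3·E₂; reading off coefficients, c₁ = [1, -1] and c₂ = [1, 3].
Hence T = [1, 2] ⊗ [2, -3] ⊗ [1, -1] + [3, -1] ⊗ [1, 0] ⊗ [1, 3], so rank(T) ≤ 2.
These bounds meet, so rank(T) = 2.

rank(T) = 2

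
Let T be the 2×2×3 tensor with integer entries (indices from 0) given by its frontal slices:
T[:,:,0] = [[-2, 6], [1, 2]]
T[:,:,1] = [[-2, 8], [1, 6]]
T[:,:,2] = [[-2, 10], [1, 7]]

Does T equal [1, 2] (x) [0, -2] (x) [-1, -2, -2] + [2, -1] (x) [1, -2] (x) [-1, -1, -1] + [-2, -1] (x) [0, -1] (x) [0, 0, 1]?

Yes

Reconstruct entrywise from the claimed factors. For example, T[0,0,0] = -2 and Σₗ aₗ[0]bₗ[0]cₗ[0] = (1)·(0)·(-1) + (2)·(1)·(-1) + (-2)·(0)·(0) = -2; checking all 12 entries, every one matches. The claim holds.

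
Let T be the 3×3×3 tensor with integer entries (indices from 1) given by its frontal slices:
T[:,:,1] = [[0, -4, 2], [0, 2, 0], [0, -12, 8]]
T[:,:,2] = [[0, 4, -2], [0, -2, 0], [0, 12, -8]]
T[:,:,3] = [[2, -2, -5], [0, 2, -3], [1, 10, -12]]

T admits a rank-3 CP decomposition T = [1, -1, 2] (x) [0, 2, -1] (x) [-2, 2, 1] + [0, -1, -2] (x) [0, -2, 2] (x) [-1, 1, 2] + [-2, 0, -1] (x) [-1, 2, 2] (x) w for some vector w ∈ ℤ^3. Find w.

w = [0, 0, 1]

Subtract the known terms from T to get the rank-1 residual R = [-2, 0, -1] (x) [-1, 2, 2] (x) w, so R[i,j,k] = a[i]·b[j]·w[k]. Pick indices with nonzero a[1]·b[1] = (-2)·(-1) = 2. Only the fibre through (1,1,·) is needed: R[1,1,:] = T[1,1,:] − Σₗ aₗ[1]bₗ[1]cₗ = [0, 0, 2] − (1)·(0)·[-2, 2, 1] − (0)·(0)·[-1, 1, 2] = [0, 0, 2]. Then w[k] = R[1,1,k] / 2 for each k, giving w = [0, 0, 2] / 2 = [0, 0, 1].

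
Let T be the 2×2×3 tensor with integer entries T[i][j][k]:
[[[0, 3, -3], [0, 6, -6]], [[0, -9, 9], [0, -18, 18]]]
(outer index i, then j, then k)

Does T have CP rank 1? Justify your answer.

Yes

If T = a ⊗ b ⊗ c then every fibre of T is a multiple of the corresponding factor, so read the factors off the fibres through the nonzero entry T[0,0,1] = 3.
The mode-1 fibre T[:,0,1] = [3, -9] gives a = [1, -3] (primitive direction); the mode-2 fibre T[0,:,1] = [3, 6] gives b = [1, 2]; then c[k] = T[0,0,k] / (a[0]·b[0]) = [0, 3, -3] / 1 = [0, 3, -3].
Expanding [1, -3] ⊗ [1, 2] ⊗ [0, 3, -3] reproduces all 12 entries of T, so T = [1, -3] ⊗ [1, 2] ⊗ [0, 3, -3] and rank(T) ≤ 1.
Equivalently every frontal slice T[:,:,k] is c[k] times the rank-1 matrix [1, -3] ⊗ [1, 2]. So T has rank 1 (it is nonzero).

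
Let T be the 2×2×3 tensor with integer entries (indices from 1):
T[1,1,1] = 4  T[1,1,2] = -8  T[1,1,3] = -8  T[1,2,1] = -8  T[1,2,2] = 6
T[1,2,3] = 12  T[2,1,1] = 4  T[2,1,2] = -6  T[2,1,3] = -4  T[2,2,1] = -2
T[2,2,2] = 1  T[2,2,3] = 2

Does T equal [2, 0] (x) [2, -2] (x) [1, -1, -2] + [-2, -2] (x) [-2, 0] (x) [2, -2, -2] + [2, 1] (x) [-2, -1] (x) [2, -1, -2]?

Yes

Reconstruct entrywise from the claimed factors. For example, T[1,1,2] = -8 and Σₗ aₗ[1]bₗ[1]cₗ[2] = (2)·(2)·(-1) + (-2)·(-2)·(-2) + (2)·(-2)·(-1) = -8; checking all 12 entries, every one matches. The claim holds.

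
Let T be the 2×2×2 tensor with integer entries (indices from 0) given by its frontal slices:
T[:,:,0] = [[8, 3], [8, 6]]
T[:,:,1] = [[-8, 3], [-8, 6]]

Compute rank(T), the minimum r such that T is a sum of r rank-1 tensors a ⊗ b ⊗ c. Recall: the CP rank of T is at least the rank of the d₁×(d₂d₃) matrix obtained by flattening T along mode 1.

Lower bound: the mode-2 unfolding of T (rows indexed by j, columns by (i,k) = (0,0), (0,1), (1,0), (1,1)) is [[8, -8, 8, -8], [3, 3, 6, 6]].
There the 2×2 minor on rows j ∈ {0, 1}, columns (i,k) ∈ {(0,0), (0,1)} is det [[8, -8], [3, 3]] = 48 ≠ 0, so this unfolding has rank ≥ 2; CP rank is at least every unfolding rank, so rank(T) ≥ 2. (This is only a lower bound: in general the CP rank may exceed every unfolding rank, so we still need to exhibit 2 rank-1 terms summing to T.)
Upper bound — finding two terms. Write S_k = T[:,:,k] for the frontal slices: S₀ = [[8, 3], [8, 6]], S₁ = [[-8, 3], [-8, 6]].
If T = a₁ ⊗ b₁ ⊗ c₁ + a₂ ⊗ b₂ ⊗ c₂ then each S_k = c₁[k]·a₁b₁ᵀ + c₂[k]·a₂b₂ᵀ. S₀ and S₁ are linearly independent, so a₁b₁ᵀ and a₂b₂ᵀ must span the same plane of matrices: they are the rank-1 matrices of the form x·S₀ + y·S₁.
det(x·S₀ + y·S₁) is 24·x² − 24·y² = 24·(x − y)(x + y), vanishing at (x:y) = (1:1) and (1:-1).
M₁ = S₀ + S₁ = [[0, 6], [0, 12]] = 6·(1, 2)(0, 1)ᵀ and M₂ = S₀ − S₁ = [[16, 0], [16, 0]] = 16·(1, 1)(1, 0)ᵀ, so take a₁ = (1, 2), b₁ = (0, 1), a₂ = (1, 1), b₂ = (1, 0).
Each slice is an integer combination of E₁ = a₁b₁ᵀ and E₂ = a₂b₂ᵀ: S₀ = 3·E₁ + 8·E₂, S₁ = 3·E₁ − 8·E₂; reading off coefficients, c₁ = (3, 3) and c₂ = (8, -8).
Hence T = (1, 2) ⊗ (0, 1) ⊗ (3, 3) + (1, 1) ⊗ (1, 0) ⊗ (8, -8), so rank(T) ≤ 2.
These bounds meet, so rank(T) = 2.

2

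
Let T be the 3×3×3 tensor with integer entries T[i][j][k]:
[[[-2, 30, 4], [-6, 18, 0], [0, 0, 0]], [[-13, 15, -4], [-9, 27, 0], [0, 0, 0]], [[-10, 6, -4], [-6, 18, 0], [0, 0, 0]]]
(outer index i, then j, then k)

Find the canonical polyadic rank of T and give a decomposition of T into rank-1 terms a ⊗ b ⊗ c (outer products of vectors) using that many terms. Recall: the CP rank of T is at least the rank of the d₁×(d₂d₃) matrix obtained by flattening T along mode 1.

rank(T) = 2

Lower bound: the mode-2 unfolding of T (rows indexed by j, columns by (i,k) = (0,0), (0,1), (0,2), (1,0), (1,1), (1,2), (2,0), (2,1), (2,2)) is [[-2, 30, 4, -13, 15, -4, -10, 6, -4], [-6, 18, 0, -9, 27, 0, -6, 18, 0], [0, 0, 0, 0, 0, 0, 0, 0, 0]].
There the 2×2 minor on rows j ∈ {0, 1}, columns (i,k) ∈ {(0,0), (0,1)} is det [[-2, 30], [-6, 18]] = 144 ≠ 0, so this unfolding has rank ≥ 2; CP rank is at least every unfolding rank, so rank(T) ≥ 2. (Unfolding ranks only ever bound the CP rank from below — rank(T) can be strictly larger than all of them — so the matching upper bound has to come from an explicit 2-term decomposition.)
Upper bound — finding two terms. Write S_k = T[:,:,k] for the frontal slices: S₀ = [[-2, -6, 0], [-13, -9, 0], [-10, -6, 0]], S₁ = [[30, 18, 0], [15, 27, 0], [6, 18, 0]], S₂ = [[4, 0, 0], [-4, 0, 0], [-4, 0, 0]].
If T = a₁ ⊗ b₁ ⊗ c₁ + a₂ ⊗ b₂ ⊗ c₂ then each S_k = c₁[k]·a₁b₁ᵀ + c₂[k]·a₂b₂ᵀ. S₀ and S₁ are linearly independent, so a₁b₁ᵀ and a₂b₂ᵀ must span the same plane of matrices: they are the rank-1 matrices of the form x·S₀ + y·S₁.
The 2×2 minor of x·S₀ + y·S₁ on rows {0,1}, columns {0,1} is −60·x² + 540·y² = (-60)·(x − 3·y)(x + 3·y), vanishing at (x:y) = (3:1) and (3:-1).
M₁ = 3·S₀ + S₁ = [[24, 0, 0], [-24, 0, 0], [-24, 0, 0]] = 24·(1, -1, -1)(1, 0, 0)ᵀ and M₂ = 3·S₀ − S₁ = [[-36, -36, 0], [-54, -54, 0], [-36, -36, 0]] = (-18)·(2, 3, 2)(1, 1, 0)ᵀ, so take a₁ = (1, -1, -1), b₁ = (1, 0, 0), a₂ = (2, 3, 2), b₂ = (1, 1, 0).
Each slice is an integer combination of E₁ = a₁b₁ᵀ and E₂ = a₂b₂ᵀ: S₀ = 4·E₁ − 3·E₂, S₁ = 12·E₁ + 9·E₂, S₂ = 4·E₁; reading off coefficients, c₁ = (4, 12, 4) and c₂ = (-3, 9, 0).
Hence T = (1, -1, -1) ⊗ (1, 0, 0) ⊗ (4, 12, 4) + (2, 3, 2) ⊗ (1, 1, 0) ⊗ (-3, 9, 0), so rank(T) ≤ 2.
These bounds meet, so rank(T) = 2.
Check entry T[0,1,2] = 0: (1)·(0)·(4) + (2)·(1)·(0) = 0.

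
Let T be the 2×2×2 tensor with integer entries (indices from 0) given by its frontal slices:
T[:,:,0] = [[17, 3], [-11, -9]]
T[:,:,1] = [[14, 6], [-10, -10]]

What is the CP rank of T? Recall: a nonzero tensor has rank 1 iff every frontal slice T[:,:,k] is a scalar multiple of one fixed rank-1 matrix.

Lower bound: in the mode-1 unfolding of T (rows indexed by i, columns by (j,k)) the 2×2 minor on rows i ∈ {0, 1}, columns (j,k) ∈ {(0,0), (0,1)} is det [[17, 14], [-11, -10]] = -16 ≠ 0, so that unfolding has rank ≥ 2 and hence rank(T) ≥ 2 (CP rank is at least every unfolding rank, though it can be larger).
Upper bound: with S_k = T[:,:,k], the two rank-1 terms a₁b₁ᵀ, a₂b₂ᵀ are the rank-1 members of the pencil x·S₀ + y·S₁.
det(x·S₀ + y·S₁) is −120·x² − 200·xy − 80·y² = (-40)·(3·x + 2·y)(x + y), vanishing at (x:y) = (2:-3) and (1:-1).
M₁ = 2·S₀ − 3·S₁ = [[-8, -12], [8, 12]] = (-4)·[1, -1][2, 3]ᵀ and M₂ = S₀ − S₁ = [[3, -3], [-1, 1]] = [3, -1][1, -1]ᵀ, so take a₁ = [1, -1], b₁ = [2, 3], a₂ = [3, -1], b₂ = [1, -1].
Each slice is an integer combination of E₁ = a₁b₁ᵀ and E₂ = a₂b₂ᵀ: S₀ = 4·E₁ + 3·E₂, S₁ = 4·E₁ + 2·E₂; reading off coefficients, c₁ = [4, 4] and c₂ = [3, 2].
Hence T = [1, -1] ⊗ [2, 3] ⊗ [4, 4] + [3, -1] ⊗ [1, -1] ⊗ [3, 2], so rank(T) ≤ 2.
These bounds meet, so rank(T) = 2.

2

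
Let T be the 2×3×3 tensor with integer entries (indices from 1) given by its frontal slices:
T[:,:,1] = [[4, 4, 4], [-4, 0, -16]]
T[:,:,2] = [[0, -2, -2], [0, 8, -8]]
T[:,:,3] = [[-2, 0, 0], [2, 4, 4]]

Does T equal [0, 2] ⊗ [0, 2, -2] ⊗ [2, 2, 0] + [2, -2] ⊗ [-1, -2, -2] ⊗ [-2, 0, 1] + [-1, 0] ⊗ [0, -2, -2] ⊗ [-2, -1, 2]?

Reconstruct entrywise from the claimed factors. For example, T[1,2,2] = -2 and Σₗ aₗ[1]bₗ[2]cₗ[2] = (0)·(2)·(2) + (2)·(-2)·(0) + (-1)·(-2)·(-1) = -2; checking all 18 entries, every one matches. The claim holds.

Yes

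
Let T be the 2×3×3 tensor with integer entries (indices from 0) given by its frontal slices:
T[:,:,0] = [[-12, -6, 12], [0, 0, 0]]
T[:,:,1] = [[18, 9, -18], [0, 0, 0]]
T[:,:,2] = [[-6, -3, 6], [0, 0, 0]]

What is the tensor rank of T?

Lower bound: T ≠ 0 (e.g. T[0,0,0] = -12), so rank(T) ≥ 1.
Upper bound: if T = a ∘ b ∘ c then every fibre of T is a multiple of the corresponding factor, so read the factors off the fibres through the nonzero entry T[0,0,0] = -12.
The mode-1 fibre T[:,0,0] = [-12, 0] gives a = [1, 0] (primitive direction); the mode-2 fibre T[0,:,0] = [-12, -6, 12] gives b = [2, 1, -2]; then c[k] = T[0,0,k] / (a[0]·b[0]) = [-12, 18, -6] / 2 = [-6, 9, -3].
Expanding [1, 0] ∘ [2, 1, -2] ∘ [-6, 9, -3] reproduces all 18 entries of T, so T = [1, 0] ∘ [2, 1, -2] ∘ [-6, 9, -3] and rank(T) ≤ 1.
These bounds meet, so rank(T) = 1.

1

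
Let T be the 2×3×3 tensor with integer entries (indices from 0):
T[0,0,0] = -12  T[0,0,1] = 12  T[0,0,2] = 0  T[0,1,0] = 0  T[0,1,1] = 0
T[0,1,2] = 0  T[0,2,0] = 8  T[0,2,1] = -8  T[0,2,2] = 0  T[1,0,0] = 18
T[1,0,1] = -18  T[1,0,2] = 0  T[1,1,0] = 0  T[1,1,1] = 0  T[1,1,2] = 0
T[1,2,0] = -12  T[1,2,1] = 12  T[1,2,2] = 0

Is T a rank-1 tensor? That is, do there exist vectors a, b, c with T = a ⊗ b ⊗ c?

Yes

The mode-1 fibre T[:,0,0] = [-12, 18] gives a = (2, -3) (primitive direction); the mode-2 fibre T[0,:,0] = [-12, 0, 8] gives b = (3, 0, -2); then c[k] = T[0,0,k] / (a[0]·b[0]) = [-12, 12, 0] / 6 = (-2, 2, 0).
Expanding (2, -3) ⊗ (3, 0, -2) ⊗ (-2, 2, 0) reproduces all 18 entries of T, so T = (2, -3) ⊗ (3, 0, -2) ⊗ (-2, 2, 0) and rank(T) ≤ 1.
Equivalently every frontal slice T[:,:,k] is c[k] times the rank-1 matrix (2, -3) ⊗ (3, 0, -2). So T has rank 1 (it is nonzero).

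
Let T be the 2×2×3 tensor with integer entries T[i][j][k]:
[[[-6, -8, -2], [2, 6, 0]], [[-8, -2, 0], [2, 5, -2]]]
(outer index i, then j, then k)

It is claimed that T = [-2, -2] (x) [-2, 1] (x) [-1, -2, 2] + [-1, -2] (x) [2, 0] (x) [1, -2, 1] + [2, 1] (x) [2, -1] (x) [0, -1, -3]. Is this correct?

No

Reconstruct entry (0,0,2) from the claimed factors: Σₗ aₗ[0]bₗ[0]cₗ[2] = (-2)·(-2)·(2) + (-1)·(2)·(1) + (2)·(2)·(-3) = -6, but T[0,0,2] = -2. The claim is false.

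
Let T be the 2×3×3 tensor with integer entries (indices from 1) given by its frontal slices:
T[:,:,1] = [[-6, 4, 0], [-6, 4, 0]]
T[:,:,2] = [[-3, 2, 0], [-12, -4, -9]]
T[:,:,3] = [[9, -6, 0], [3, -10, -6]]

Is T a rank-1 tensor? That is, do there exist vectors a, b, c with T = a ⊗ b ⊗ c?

No

The mode-1 unfolding of T (rows indexed by i, columns by (j,k) = (1,1), (1,2), (1,3), (2,1), (2,2), (2,3), (3,1), (3,2), (3,3)) is [[-6, -3, 9, 4, 2, -6, 0, 0, 0], [-6, -12, 3, 4, -4, -10, 0, -9, -6]].
There the 2×2 minor on rows i ∈ {1, 2}, columns (j,k) ∈ {(1,1), (1,2)} is det [[-6, -3], [-6, -12]] = 54 ≠ 0, so this unfolding has rank ≥ 2; CP rank is at least every unfolding rank, so rank(T) ≥ 2.
In particular rank(T) ≥ 2 > 1, so T is not rank-1.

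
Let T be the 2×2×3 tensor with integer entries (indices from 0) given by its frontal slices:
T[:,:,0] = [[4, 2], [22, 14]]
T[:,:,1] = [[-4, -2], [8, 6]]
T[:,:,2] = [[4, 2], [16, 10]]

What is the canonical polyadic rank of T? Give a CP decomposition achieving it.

Lower bound: the mode-1 unfolding of T (rows indexed by i, columns by (j,k) = (0,0), (0,1), (0,2), (1,0), (1,1), (1,2)) is [[4, -4, 4, 2, -2, 2], [22, 8, 16, 14, 6, 10]].
There the 2×2 minor on rows i ∈ {0, 1}, columns (j,k) ∈ {(0,0), (0,1)} is det [[4, -4], [22, 8]] = 120 ≠ 0, so this unfolding has rank ≥ 2; CP rank is at least every unfolding rank, so rank(T) ≥ 2. (Flattening ranks never certify an upper bound on CP rank; for that we must actually write T with 2 rank-1 terms.)
Upper bound — finding two terms. Write S_k = T[:,:,k] for the frontal slices: S₀ = [[4, 2], [22, 14]], S₁ = [[-4, -2], [8, 6]], S₂ = [[4, 2], [16, 10]].
If T = a₁ ⊗ b₁ ⊗ c₁ + a₂ ⊗ b₂ ⊗ c₂ then each S_k = c₁[k]·a₁b₁ᵀ + c₂[k]·a₂b₂ᵀ. S₀ and S₁ are linearly independent, so a₁b₁ᵀ and a₂b₂ᵀ must span the same plane of matrices: they are the rank-1 matrices of the form x·S₀ + y·S₁.
det(x·S₀ + y·S₁) is 12·x² − 4·xy − 8·y² = 4·(3·x + 2·y)(x − y), vanishing at (x:y) = (2:-3) and (1:1).
M₁ = 2·S₀ − 3·S₁ = [[20, 10], [20, 10]] = 10·(1, 1)(2, 1)ᵀ and M₂ = S₀ + S₁ = [[0, 0], [30, 20]] = 10·(0, 1)(3, 2)ᵀ, so take a₁ = (1, 1), b₁ = (2, 1), a₂ = (0, 1), b₂ = (3, 2).
Each slice is an integer combination of E₁ = a₁b₁ᵀ and E₂ = a₂b₂ᵀ: S₀ = 2·E₁ + 6·E₂, S₁ = −2·E₁ + 4·E₂, S₂ = 2·E₁ + 4·E₂; reading off coefficients, c₁ = (2, -2, 2) and c₂ = (6, 4, 4).
Hence T = (1, 1) ⊗ (2, 1) ⊗ (2, -2, 2) + (0, 1) ⊗ (3, 2) ⊗ (6, 4, 4), so rank(T) ≤ 2.
These bounds meet, so rank(T) = 2.
Check entry T[1,0,0] = 22: (1)·(2)·(2) + (1)·(3)·(6) = 22.

rank(T) = 2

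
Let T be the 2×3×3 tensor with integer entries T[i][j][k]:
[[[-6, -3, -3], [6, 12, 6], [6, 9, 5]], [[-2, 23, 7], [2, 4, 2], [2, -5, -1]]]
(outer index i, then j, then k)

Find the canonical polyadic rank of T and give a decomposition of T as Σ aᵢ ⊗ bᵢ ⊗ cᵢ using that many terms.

rank(T) = 2

Lower bound: the mode-3 unfolding of T (rows indexed by k, columns by (i,j) = (0,0), (0,1), (0,2), (1,0), (1,1), (1,2)) is [[-6, 6, 6, -2, 2, 2], [-3, 12, 9, 23, 4, -5], [-3, 6, 5, 7, 2, -1]].
There the 2×2 minor on rows k ∈ {0, 1}, columns (i,j) ∈ {(0,0), (0,1)} is det [[-6, 6], [-3, 12]] = -54 ≠ 0, so this unfolding has rank ≥ 2; CP rank is at least every unfolding rank, so rank(T) ≥ 2. (Flattening ranks never certify an upper bound on CP rank; for that we must actually write T with 2 rank-1 terms.)
Upper bound — finding two terms. Write S_k = T[:,:,k] for the frontal slices: S₀ = [[-6, 6, 6], [-2, 2, 2]], S₁ = [[-3, 12, 9], [23, 4, -5]], S₂ = [[-3, 6, 5], [7, 2, -1]].
If T = a₁ ⊗ b₁ ⊗ c₁ + a₂ ⊗ b₂ ⊗ c₂ then each S_k = c₁[k]·a₁b₁ᵀ + c₂[k]·a₂b₂ᵀ. S₀ and S₁ are linearly independent, so a₁b₁ᵀ and a₂b₂ᵀ must span the same plane of matrices: they are the rank-1 matrices of the form x·S₀ + y·S₁.
The 2×2 minor of x·S₀ + y·S₁ on rows {0,1}, columns {0,1} is −144·xy − 288·y² = (-144)·(x + 2·y)(y), vanishing at (x:y) = (2:-1) and (1:0).
M₁ = 2·S₀ − S₁ = [[-9, 0, 3], [-27, 0, 9]] = (-3)·[1, 3][3, 0, -1]ᵀ and M₂ = S₀ = [[-6, 6, 6], [-2, 2, 2]] = (-2)·[3, 1][1, -1, -1]ᵀ, so take a₁ = [1, 3], b₁ = [3, 0, -1], a₂ = [3, 1], b₂ = [1, -1, -1].
Each slice is an integer combination of E₁ = a₁b₁ᵀ and E₂ = a₂b₂ᵀ: S₀ = −2·E₂, S₁ = 3·E₁ − 4·E₂, S₂ = E₁ − 2·E₂; reading off coefficients, c₁ = [0, 3, 1] and c₂ = [-2, -4, -2].
Hence T = [1, 3] ⊗ [3, 0, -1] ⊗ [0, 3, 1] + [3, 1] ⊗ [1, -1, -1] ⊗ [-2, -4, -2], so rank(T) ≤ 2.
These bounds meet, so rank(T) = 2.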